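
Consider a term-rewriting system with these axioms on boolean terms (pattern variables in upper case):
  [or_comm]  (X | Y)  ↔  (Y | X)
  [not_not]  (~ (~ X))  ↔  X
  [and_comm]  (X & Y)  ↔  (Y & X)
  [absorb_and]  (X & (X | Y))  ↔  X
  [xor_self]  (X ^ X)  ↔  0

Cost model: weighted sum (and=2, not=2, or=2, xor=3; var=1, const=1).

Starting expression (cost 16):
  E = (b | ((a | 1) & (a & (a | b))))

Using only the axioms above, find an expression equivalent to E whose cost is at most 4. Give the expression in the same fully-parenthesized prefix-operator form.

(b | a)   [cost 4]

step 1: absorb_and (→) rewrites (a & (a | b)) into a, now (b | ((a | 1) & a))
step 2: and_comm (→) rewrites ((a | 1) & a) into (a & (a | 1)), now (b | (a & (a | 1)))
step 3: absorb_and (→) rewrites (a & (a | 1)) into a, reaching cost 4 (bound 4)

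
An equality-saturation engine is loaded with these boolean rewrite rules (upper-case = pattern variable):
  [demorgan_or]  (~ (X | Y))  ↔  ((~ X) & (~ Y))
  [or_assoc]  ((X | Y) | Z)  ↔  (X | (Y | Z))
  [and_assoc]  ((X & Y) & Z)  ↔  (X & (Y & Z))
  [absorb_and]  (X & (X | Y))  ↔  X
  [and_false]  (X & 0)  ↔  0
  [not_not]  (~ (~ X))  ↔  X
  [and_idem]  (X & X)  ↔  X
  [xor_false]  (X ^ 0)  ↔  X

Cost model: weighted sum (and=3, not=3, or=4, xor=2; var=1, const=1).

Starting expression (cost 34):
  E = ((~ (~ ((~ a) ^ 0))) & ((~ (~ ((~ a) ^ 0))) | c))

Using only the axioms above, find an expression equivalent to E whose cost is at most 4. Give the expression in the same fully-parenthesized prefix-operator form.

(~ a)   [cost 4]

1. [absorb_and →] ((~ (~ ((~ a) ^ 0))) & ((~ (~ ((~ a) ^ 0))) | c))  →  (~ (~ ((~ a) ^ 0)))
2. [xor_false →] ((~ a) ^ 0)  →  (~ a);  E = (~ (~ (~ a)))
3. [not_not →] (~ (~ (~ a)))  →  (~ a);  cost 4 ≤ 4, done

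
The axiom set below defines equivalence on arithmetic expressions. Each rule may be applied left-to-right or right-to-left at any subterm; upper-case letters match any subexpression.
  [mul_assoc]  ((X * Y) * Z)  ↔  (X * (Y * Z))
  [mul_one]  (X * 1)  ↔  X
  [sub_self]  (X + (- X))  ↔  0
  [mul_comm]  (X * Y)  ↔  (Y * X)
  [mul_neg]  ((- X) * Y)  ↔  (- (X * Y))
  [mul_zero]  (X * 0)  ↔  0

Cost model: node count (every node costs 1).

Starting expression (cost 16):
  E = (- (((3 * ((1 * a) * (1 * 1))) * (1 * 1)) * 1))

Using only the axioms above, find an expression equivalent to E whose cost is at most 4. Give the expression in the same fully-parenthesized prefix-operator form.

(- (3 * a))   [cost 4]

1. [mul_one →] (((3 * ((1 * a) * (1 * 1))) * (1 * 1)) * 1)  →  ((3 * ((1 * a) * (1 * 1))) * (1 * 1));  E = (- ((3 * ((1 * a) * (1 * 1))) * (1 * 1)))
2. [mul_comm →] (1 * a)  →  (a * 1);  E = (- ((3 * ((a * 1) * (1 * 1))) * (1 * 1)))
3. [mul_one →] (1 * 1)  →  1;  E = (- ((3 * ((a * 1) * 1)) * (1 * 1)))
4. [mul_one →] (a * 1)  →  a;  E = (- ((3 * (a * 1)) * (1 * 1)))
5. [mul_one →] (1 * 1)  →  1;  E = (- ((3 * (a * 1)) * 1))
6. [mul_one →] (a * 1)  →  a;  E = (- ((3 * a) * 1))
7. [mul_one →] ((3 * a) * 1)  →  (3 * a);  cost 4 ≤ 4, done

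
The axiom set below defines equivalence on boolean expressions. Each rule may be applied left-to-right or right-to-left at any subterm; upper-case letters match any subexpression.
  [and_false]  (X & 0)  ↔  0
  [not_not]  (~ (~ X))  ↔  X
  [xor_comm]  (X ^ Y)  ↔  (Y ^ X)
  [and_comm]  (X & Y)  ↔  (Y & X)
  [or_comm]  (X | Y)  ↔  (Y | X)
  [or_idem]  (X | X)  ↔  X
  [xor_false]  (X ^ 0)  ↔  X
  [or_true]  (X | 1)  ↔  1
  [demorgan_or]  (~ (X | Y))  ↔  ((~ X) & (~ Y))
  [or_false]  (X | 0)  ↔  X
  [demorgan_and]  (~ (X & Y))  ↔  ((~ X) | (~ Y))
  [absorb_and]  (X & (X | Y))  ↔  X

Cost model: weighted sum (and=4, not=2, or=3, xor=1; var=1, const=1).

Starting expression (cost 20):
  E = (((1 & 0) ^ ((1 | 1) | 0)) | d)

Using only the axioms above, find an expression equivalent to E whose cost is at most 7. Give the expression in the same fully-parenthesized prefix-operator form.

1. [or_true →] (1 | 1)  →  1;  E = (((1 & 0) ^ (1 | 0)) | d)
2. [and_false →] (1 & 0)  →  0;  E = ((0 ^ (1 | 0)) | d)
3. [or_false →] (1 | 0)  →  1;  cost 7 ≤ 7, done

((0 ^ 1) | d)   [cost 7]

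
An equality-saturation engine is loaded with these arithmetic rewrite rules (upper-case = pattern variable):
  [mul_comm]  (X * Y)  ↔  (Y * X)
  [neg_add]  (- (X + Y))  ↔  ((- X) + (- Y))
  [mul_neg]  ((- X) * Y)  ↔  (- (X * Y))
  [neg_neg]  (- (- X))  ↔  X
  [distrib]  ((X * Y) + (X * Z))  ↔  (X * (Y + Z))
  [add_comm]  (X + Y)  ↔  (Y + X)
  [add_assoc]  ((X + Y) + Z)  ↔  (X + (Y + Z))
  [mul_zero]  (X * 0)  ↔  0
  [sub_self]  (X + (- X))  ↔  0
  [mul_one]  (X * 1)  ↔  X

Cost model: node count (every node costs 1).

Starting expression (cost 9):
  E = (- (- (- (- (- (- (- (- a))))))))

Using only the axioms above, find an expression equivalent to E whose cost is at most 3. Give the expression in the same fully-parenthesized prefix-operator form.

(1) (- (- (- (- (- (- (- a)))))))  =[neg_neg →]=  (- (- (- (- (- a)))))    ⊢ (- (- (- (- (- (- a))))))
(2) (- (- a))  =[neg_neg →]=  a    ⊢ (- (- (- (- a))))
(3) (- (- (- (- a))))  =[neg_neg →]=  (- (- a))    ⊢ cost 3, within 3

(- (- a))   [cost 3]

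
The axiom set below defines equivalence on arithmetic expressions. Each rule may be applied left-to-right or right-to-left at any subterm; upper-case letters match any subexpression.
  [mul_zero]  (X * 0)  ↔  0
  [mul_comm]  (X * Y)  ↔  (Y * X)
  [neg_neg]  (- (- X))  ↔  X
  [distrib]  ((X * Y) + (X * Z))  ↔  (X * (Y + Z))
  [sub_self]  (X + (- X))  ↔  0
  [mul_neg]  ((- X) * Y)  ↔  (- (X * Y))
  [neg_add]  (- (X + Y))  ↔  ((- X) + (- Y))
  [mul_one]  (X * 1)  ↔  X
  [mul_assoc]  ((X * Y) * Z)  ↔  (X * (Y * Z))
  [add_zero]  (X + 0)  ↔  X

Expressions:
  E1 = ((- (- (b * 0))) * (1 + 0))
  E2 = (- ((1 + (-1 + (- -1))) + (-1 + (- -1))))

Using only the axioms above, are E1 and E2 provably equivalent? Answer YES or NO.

All listed rules preserve value, hence provable equivalence implies equal values everywhere; look for a separating assignment.
b=0 gives E1 ↦ 0, E2 ↦ -1; values differ ⇒ not provably equivalent.

NO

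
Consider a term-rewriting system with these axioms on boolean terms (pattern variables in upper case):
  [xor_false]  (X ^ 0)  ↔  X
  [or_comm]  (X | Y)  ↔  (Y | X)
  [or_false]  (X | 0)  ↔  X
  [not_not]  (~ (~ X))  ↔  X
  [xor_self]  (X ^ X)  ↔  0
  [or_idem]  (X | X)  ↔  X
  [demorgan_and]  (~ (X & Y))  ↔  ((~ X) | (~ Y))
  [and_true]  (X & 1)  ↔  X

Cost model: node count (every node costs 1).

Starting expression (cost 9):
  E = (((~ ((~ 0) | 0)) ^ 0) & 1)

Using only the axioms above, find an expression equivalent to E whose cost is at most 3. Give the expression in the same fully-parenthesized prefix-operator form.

step 1: or_false (→) rewrites ((~ 0) | 0) into (~ 0), now (((~ (~ 0)) ^ 0) & 1)
step 2: and_true (→) rewrites (((~ (~ 0)) ^ 0) & 1) into ((~ (~ 0)) ^ 0)
step 3: xor_false (→) rewrites ((~ (~ 0)) ^ 0) into (~ (~ 0)), reaching cost 3 (bound 3)

(~ (~ 0))   [cost 3]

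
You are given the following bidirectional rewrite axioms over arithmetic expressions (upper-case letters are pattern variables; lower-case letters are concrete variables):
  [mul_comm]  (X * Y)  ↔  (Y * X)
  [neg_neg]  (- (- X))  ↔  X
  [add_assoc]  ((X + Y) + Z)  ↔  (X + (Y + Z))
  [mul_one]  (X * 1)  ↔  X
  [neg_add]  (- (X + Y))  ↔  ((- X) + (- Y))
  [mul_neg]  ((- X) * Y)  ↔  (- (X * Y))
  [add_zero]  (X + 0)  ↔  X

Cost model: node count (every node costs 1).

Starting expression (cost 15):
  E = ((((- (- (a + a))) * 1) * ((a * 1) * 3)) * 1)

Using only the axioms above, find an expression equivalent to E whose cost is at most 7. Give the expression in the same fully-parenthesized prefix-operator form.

1. [mul_one →] ((((- (- (a + a))) * 1) * ((a * 1) * 3)) * 1)  →  (((- (- (a + a))) * 1) * ((a * 1) * 3))
2. [neg_neg →] (- (- (a + a)))  →  (a + a);  E = (((a + a) * 1) * ((a * 1) * 3))
3. [mul_one →] ((a + a) * 1)  →  (a + a);  E = ((a + a) * ((a * 1) * 3))
4. [mul_one →] (a * 1)  →  a;  cost 7 ≤ 7, done

((a + a) * (a * 3))   [cost 7]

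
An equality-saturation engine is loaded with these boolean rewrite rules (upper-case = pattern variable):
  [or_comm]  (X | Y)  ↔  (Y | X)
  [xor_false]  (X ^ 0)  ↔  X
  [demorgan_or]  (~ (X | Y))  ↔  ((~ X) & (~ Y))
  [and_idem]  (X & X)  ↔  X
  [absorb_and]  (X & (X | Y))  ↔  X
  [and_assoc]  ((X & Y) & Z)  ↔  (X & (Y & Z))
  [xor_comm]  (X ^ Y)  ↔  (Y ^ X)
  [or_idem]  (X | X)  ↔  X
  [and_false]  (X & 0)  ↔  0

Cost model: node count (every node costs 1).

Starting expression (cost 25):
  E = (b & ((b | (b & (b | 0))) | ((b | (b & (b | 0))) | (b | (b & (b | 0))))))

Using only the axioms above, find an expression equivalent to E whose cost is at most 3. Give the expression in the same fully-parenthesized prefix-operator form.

(b & b)   [cost 3]

step 1: or_idem (→) rewrites ((b | (b & (b | 0))) | (b | (b & (b | 0)))) into (b | (b & (b | 0))), now (b & ((b | (b & (b | 0))) | (b | (b & (b | 0)))))
step 2: or_idem (→) rewrites ((b | (b & (b | 0))) | (b | (b & (b | 0)))) into (b | (b & (b | 0))), now (b & (b | (b & (b | 0))))
step 3: absorb_and (→) rewrites (b & (b | 0)) into b, now (b & (b | b))
step 4: or_idem (→) rewrites (b | b) into b, reaching cost 3 (bound 3)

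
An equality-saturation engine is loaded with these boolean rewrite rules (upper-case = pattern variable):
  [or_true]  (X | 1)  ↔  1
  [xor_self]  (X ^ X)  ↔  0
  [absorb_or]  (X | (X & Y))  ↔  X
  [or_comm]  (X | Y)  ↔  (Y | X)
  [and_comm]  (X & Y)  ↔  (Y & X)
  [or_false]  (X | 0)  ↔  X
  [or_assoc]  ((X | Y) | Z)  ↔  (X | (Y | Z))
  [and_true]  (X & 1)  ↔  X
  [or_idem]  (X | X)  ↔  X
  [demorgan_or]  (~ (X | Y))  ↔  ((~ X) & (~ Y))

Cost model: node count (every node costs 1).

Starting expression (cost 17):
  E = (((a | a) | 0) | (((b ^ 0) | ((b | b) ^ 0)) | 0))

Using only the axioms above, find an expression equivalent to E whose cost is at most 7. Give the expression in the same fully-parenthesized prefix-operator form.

step 1: or_idem (→) rewrites (b | b) into b, now (((a | a) | 0) | (((b ^ 0) | (b ^ 0)) | 0))
step 2: or_false (→) rewrites (((b ^ 0) | (b ^ 0)) | 0) into ((b ^ 0) | (b ^ 0)), now (((a | a) | 0) | ((b ^ 0) | (b ^ 0)))
step 3: or_idem (→) rewrites ((b ^ 0) | (b ^ 0)) into (b ^ 0), now (((a | a) | 0) | (b ^ 0))
step 4: or_idem (→) rewrites (a | a) into a, reaching cost 7 (bound 7)

((a | 0) | (b ^ 0))   [cost 7]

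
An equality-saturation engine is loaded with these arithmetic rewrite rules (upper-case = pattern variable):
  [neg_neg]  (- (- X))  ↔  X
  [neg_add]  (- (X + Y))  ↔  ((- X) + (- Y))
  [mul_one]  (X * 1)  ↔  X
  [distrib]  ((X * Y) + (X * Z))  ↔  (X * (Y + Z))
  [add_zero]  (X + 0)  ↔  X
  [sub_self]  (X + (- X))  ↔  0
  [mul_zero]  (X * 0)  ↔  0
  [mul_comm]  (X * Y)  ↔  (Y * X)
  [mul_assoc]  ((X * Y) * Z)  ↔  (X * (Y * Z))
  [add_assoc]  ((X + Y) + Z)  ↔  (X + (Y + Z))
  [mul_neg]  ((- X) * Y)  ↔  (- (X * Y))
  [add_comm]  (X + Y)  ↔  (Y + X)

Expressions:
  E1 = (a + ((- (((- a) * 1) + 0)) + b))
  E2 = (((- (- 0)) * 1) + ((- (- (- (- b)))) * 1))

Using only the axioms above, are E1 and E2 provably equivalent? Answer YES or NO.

Every axiom is a valid identity, so a rewrite proof would force E1 and E2 to agree under every assignment.
At a=1, b=0: E1 = 2 but E2 = 0; they differ, so no derivation exists.

NO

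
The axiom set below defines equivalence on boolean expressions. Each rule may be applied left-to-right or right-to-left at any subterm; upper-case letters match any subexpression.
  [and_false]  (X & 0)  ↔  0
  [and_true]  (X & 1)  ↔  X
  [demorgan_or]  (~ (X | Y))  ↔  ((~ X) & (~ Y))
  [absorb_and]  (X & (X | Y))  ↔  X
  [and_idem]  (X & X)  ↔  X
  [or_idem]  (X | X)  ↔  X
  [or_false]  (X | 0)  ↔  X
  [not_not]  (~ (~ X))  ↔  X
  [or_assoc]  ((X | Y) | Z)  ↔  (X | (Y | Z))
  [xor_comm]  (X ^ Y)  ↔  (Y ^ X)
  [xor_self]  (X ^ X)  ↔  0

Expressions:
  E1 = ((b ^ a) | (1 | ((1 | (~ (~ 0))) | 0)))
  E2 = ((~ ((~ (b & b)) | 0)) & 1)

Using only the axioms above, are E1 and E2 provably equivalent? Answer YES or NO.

Every axiom is a valid identity, so a rewrite proof would force E1 and E2 to agree under every assignment.
At a=0, b=0: E1 = 1 but E2 = 0; they differ, so no derivation exists.

NO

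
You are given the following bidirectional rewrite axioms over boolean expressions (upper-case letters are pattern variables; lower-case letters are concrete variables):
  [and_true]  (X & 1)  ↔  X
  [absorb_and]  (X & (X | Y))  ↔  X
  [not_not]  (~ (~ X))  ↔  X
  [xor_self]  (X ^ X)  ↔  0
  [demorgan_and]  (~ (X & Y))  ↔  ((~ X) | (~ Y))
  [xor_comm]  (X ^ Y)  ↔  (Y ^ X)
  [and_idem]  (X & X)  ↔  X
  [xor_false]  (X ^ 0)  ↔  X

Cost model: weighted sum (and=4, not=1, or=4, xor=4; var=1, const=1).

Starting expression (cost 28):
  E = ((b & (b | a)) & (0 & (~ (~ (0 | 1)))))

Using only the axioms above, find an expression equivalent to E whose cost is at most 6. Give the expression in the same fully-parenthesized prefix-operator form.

(b & 0)   [cost 6]

step 1: not_not (→) rewrites (~ (~ (0 | 1))) into (0 | 1), now ((b & (b | a)) & (0 & (0 | 1)))
step 2: absorb_and (→) rewrites (b & (b | a)) into b, now (b & (0 & (0 | 1)))
step 3: absorb_and (→) rewrites (0 & (0 | 1)) into 0, reaching cost 6 (bound 6)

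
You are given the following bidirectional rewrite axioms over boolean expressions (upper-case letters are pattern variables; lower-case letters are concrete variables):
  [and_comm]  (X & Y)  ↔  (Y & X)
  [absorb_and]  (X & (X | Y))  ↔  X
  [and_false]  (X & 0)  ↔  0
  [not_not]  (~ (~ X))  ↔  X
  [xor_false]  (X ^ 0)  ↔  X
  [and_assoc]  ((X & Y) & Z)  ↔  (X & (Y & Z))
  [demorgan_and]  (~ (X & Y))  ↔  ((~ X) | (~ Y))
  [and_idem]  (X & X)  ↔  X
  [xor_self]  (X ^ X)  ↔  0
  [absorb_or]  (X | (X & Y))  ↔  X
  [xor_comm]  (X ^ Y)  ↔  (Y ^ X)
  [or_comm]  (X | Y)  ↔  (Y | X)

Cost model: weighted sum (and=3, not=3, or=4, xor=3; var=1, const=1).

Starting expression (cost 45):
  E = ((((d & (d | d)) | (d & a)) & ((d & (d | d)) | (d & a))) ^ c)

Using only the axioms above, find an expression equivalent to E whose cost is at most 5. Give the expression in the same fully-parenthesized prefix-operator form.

(d ^ c)   [cost 5]

1. [and_idem →] (((d & (d | d)) | (d & a)) & ((d & (d | d)) | (d & a)))  →  ((d & (d | d)) | (d & a));  E = (((d & (d | d)) | (d & a)) ^ c)
2. [absorb_and →] (d & (d | d))  →  d;  E = ((d | (d & a)) ^ c)
3. [absorb_or →] (d | (d & a))  →  d;  cost 5 ≤ 5, done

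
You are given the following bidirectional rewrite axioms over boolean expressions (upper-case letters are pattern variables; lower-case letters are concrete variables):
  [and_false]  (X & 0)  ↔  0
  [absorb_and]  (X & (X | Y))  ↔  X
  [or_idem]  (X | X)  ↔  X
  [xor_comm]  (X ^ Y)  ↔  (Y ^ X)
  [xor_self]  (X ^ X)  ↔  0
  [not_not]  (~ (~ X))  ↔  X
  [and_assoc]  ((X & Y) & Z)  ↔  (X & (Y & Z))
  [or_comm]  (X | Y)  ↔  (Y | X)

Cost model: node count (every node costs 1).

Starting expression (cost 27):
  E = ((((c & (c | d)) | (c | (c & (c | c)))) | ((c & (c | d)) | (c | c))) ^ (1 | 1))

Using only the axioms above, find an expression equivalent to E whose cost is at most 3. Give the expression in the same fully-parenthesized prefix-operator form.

1. [absorb_and →] (c & (c | c))  →  c;  E = ((((c & (c | d)) | (c | c)) | ((c & (c | d)) | (c | c))) ^ (1 | 1))
2. [or_idem →] (((c & (c | d)) | (c | c)) | ((c & (c | d)) | (c | c)))  →  ((c & (c | d)) | (c | c));  E = (((c & (c | d)) | (c | c)) ^ (1 | 1))
3. [absorb_and →] (c & (c | d))  →  c;  E = ((c | (c | c)) ^ (1 | 1))
4. [or_idem →] (c | c)  →  c;  E = ((c | c) ^ (1 | 1))
5. [or_idem →] (1 | 1)  →  1;  E = ((c | c) ^ 1)
6. [or_idem →] (c | c)  →  c;  cost 3 ≤ 3, done

(c ^ 1)   [cost 3]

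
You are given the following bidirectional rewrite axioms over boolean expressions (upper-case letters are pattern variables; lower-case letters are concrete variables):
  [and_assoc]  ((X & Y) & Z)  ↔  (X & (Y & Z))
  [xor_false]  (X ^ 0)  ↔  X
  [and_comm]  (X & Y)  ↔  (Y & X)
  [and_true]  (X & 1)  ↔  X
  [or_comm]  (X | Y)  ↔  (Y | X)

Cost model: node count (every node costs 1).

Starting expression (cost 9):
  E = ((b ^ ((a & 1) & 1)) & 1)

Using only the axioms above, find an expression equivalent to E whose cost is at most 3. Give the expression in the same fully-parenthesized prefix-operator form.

(1) ((a & 1) & 1)  =[and_true →]=  (a & 1)    ⊢ ((b ^ (a & 1)) & 1)
(2) (a & 1)  =[and_true →]=  a    ⊢ ((b ^ a) & 1)
(3) ((b ^ a) & 1)  =[and_true →]=  (b ^ a)    ⊢ cost 3, within 3

(b ^ a)   [cost 3]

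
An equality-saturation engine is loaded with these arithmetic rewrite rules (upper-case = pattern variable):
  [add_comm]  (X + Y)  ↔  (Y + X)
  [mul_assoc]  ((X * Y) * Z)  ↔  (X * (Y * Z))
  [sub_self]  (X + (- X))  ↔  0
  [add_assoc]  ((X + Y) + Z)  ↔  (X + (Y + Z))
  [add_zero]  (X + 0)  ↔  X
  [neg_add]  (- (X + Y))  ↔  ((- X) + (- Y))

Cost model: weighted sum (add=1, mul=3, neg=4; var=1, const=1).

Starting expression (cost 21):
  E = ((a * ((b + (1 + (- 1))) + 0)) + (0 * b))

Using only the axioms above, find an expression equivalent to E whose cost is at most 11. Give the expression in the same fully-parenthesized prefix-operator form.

((a * b) + (0 * b))   [cost 11]

step 1: sub_self (→) rewrites (1 + (- 1)) into 0, now ((a * ((b + 0) + 0)) + (0 * b))
step 2: add_zero (→) rewrites (b + 0) into b, now ((a * (b + 0)) + (0 * b))
step 3: add_zero (→) rewrites (b + 0) into b, reaching cost 11 (bound 11)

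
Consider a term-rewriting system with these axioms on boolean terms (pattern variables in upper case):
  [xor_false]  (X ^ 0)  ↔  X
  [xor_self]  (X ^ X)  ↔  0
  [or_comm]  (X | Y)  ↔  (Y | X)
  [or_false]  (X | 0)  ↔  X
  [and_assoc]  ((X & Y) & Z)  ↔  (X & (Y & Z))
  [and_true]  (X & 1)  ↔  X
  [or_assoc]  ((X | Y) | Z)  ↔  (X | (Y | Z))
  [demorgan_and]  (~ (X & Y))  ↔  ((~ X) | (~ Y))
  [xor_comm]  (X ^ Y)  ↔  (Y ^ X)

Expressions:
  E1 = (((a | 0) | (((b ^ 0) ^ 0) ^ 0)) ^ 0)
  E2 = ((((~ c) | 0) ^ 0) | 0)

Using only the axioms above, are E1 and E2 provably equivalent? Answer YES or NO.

NO

All listed rules preserve value, hence provable equivalence implies equal values everywhere; look for a separating assignment.
a=0, b=0, c=0 gives E1 ↦ 0, E2 ↦ 1; values differ ⇒ not provably equivalent.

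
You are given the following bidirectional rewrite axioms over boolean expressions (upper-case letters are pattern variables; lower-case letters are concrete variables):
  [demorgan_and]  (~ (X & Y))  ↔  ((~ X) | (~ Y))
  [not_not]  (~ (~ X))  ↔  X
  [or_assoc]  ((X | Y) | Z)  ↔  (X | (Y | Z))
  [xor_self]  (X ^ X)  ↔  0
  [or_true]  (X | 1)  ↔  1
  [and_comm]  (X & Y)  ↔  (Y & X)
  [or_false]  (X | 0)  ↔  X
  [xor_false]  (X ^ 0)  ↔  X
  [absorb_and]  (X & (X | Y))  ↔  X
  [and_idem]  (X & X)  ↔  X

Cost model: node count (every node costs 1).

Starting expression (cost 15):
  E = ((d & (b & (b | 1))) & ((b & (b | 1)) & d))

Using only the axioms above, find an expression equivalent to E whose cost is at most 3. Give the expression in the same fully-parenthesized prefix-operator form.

1. [and_comm →] (d & (b & (b | 1)))  →  ((b & (b | 1)) & d);  E = (((b & (b | 1)) & d) & ((b & (b | 1)) & d))
2. [and_idem →] (((b & (b | 1)) & d) & ((b & (b | 1)) & d))  →  ((b & (b | 1)) & d)
3. [absorb_and →] (b & (b | 1))  →  b;  cost 3 ≤ 3, done

(b & d)   [cost 3]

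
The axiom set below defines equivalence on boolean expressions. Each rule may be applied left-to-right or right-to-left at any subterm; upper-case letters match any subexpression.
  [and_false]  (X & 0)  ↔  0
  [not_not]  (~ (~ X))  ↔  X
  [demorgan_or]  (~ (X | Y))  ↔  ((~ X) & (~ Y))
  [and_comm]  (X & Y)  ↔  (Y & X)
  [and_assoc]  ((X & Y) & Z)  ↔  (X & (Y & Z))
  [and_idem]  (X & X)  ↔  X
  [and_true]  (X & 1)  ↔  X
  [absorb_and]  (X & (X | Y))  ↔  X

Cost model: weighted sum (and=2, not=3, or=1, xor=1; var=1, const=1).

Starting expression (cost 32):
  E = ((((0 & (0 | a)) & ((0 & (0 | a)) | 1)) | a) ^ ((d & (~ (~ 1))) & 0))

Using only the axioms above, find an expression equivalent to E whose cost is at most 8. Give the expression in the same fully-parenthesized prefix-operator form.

(1) ((0 & (0 | a)) & ((0 & (0 | a)) | 1))  =[absorb_and →]=  (0 & (0 | a))    ⊢ (((0 & (0 | a)) | a) ^ ((d & (~ (~ 1))) & 0))
(2) (0 & (0 | a))  =[absorb_and →]=  0    ⊢ ((0 | a) ^ ((d & (~ (~ 1))) & 0))
(3) (~ (~ 1))  =[not_not →]=  1    ⊢ ((0 | a) ^ ((d & 1) & 0))
(4) (d & 1)  =[and_true →]=  d    ⊢ cost 8, within 8

((0 | a) ^ (d & 0))   [cost 8]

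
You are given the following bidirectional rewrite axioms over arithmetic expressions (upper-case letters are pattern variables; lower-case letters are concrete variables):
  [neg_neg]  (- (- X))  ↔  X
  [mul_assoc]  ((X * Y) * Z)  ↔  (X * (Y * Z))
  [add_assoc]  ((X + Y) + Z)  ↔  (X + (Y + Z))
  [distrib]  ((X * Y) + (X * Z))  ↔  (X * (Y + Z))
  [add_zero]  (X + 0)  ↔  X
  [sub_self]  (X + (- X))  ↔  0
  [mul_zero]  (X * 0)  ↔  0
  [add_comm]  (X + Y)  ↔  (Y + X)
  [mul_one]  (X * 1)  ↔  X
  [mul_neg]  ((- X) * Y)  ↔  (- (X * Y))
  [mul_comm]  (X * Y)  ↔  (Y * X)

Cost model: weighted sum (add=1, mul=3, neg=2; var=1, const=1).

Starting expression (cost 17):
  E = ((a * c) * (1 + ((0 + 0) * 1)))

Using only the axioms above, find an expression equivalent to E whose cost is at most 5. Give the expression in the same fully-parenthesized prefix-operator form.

1. [mul_one →] ((0 + 0) * 1)  →  (0 + 0);  E = ((a * c) * (1 + (0 + 0)))
2. [add_zero →] (0 + 0)  →  0;  E = ((a * c) * (1 + 0))
3. [add_zero →] (1 + 0)  →  1;  E = ((a * c) * 1)
4. [mul_one →] ((a * c) * 1)  →  (a * c);  cost 5 ≤ 5, done

(a * c)   [cost 5]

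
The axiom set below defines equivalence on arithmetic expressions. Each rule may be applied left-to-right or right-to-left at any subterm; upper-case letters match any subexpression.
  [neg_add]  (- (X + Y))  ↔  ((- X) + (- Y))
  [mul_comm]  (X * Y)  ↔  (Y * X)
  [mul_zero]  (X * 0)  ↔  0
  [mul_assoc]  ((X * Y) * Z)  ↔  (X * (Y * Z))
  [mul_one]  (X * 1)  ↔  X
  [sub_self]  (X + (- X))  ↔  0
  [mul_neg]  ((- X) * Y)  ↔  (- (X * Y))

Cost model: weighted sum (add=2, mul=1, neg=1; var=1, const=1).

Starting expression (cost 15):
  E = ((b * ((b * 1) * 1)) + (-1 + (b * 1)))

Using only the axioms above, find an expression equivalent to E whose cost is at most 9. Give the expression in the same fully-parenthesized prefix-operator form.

1. [mul_one →] (b * 1)  →  b;  E = ((b * ((b * 1) * 1)) + (-1 + b))
2. [mul_one →] (b * 1)  →  b;  E = ((b * (b * 1)) + (-1 + b))
3. [mul_one →] (b * 1)  →  b;  cost 9 ≤ 9, done

((b * b) + (-1 + b))   [cost 9]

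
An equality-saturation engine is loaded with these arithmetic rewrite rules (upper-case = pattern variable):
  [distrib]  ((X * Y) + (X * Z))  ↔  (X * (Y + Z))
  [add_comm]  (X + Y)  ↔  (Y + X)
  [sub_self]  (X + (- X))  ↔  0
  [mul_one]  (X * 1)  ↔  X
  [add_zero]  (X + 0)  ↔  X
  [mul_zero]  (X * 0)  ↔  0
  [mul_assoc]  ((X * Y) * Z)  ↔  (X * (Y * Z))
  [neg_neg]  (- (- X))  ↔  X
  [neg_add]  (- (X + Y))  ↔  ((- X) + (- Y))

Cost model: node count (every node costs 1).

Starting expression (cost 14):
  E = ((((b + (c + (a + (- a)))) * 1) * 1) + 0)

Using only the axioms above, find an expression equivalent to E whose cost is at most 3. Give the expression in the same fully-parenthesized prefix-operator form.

step 1: sub_self (→) rewrites (a + (- a)) into 0, now ((((b + (c + 0)) * 1) * 1) + 0)
step 2: mul_one (→) rewrites ((b + (c + 0)) * 1) into (b + (c + 0)), now (((b + (c + 0)) * 1) + 0)
step 3: add_zero (→) rewrites (((b + (c + 0)) * 1) + 0) into ((b + (c + 0)) * 1)
step 4: mul_one (→) rewrites ((b + (c + 0)) * 1) into (b + (c + 0))
step 5: add_zero (→) rewrites (c + 0) into c, reaching cost 3 (bound 3)

(b + c)   [cost 3]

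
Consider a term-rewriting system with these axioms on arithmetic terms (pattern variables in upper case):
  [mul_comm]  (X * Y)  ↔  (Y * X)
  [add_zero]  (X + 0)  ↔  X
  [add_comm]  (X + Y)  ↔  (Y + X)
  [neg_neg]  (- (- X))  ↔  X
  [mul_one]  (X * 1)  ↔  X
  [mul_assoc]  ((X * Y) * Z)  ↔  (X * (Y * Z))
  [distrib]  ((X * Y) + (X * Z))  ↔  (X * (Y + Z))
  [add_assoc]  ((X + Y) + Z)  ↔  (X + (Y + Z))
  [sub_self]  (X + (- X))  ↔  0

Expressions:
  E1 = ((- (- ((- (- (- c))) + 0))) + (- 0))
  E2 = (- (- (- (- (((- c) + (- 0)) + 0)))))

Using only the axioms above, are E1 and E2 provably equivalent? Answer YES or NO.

1. [add_zero →] ((- (- (- c))) + 0)  →  (- (- (- c)));  E1 = ((- (- (- (- (- c))))) + (- 0))
2. [neg_neg →] (- (- c))  →  c;  E1 = ((- (- (- c))) + (- 0))
3. [neg_neg →] (- (- (- c)))  →  (- c);  E1 = ((- c) + (- 0))
4. [neg_neg ←] ((- c) + (- 0))  →  (- (- ((- c) + (- 0))))
5. [add_zero ←] ((- c) + (- 0))  →  (((- c) + (- 0)) + 0);  E1 = (- (- (((- c) + (- 0)) + 0)))
6. [neg_neg ←] (- (((- c) + (- 0)) + 0))  →  (- (- (- (((- c) + (- 0)) + 0))));  this is E2

YES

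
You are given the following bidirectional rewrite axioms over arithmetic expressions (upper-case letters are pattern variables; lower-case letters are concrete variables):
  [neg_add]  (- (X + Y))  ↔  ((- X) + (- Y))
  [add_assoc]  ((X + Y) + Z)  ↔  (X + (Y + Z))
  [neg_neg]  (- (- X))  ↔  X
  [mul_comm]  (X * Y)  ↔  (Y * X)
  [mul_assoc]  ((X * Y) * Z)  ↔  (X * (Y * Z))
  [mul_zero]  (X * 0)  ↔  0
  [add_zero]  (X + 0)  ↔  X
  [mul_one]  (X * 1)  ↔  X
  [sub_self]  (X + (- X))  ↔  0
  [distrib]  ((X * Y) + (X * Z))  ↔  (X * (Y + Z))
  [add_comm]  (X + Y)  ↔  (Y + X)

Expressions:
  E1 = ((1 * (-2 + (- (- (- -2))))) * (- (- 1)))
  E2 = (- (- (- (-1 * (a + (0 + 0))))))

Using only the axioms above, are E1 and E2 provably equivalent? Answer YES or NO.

Every axiom is a valid identity, so a rewrite proof would force E1 and E2 to agree under every assignment.
At a=1: E1 = 0 but E2 = 1; they differ, so no derivation exists.

NO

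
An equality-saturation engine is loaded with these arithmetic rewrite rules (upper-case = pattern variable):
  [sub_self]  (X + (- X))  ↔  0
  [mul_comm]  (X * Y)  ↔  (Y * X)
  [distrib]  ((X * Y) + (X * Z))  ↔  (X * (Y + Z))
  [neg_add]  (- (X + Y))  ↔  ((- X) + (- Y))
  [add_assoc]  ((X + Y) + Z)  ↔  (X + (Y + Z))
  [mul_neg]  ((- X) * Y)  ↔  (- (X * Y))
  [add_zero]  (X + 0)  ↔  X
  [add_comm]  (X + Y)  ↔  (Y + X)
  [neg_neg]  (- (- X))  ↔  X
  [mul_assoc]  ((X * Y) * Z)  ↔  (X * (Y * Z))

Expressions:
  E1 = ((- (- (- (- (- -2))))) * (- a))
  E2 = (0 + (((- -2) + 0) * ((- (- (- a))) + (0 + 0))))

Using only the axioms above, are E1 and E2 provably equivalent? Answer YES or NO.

YES

(1) ((- (- (- (- (- -2))))) * (- a))  =[mul_comm →]=  ((- a) * (- (- (- (- (- -2))))))
(2) (- (- -2))  =[neg_neg →]=  -2    ⊢ ((- a) * (- (- (- -2))))
(3) (- (- -2))  =[neg_neg →]=  -2    ⊢ ((- a) * (- -2))
(4) ((- a) * (- -2))  =[mul_comm →]=  ((- -2) * (- a))
(5) (- a)  =[add_zero ←]=  ((- a) + 0)    ⊢ ((- -2) * ((- a) + 0))
(6) ((- -2) * ((- a) + 0))  =[add_zero ←]=  (((- -2) * ((- a) + 0)) + 0)
(7) (((- -2) * ((- a) + 0)) + 0)  =[add_comm →]=  (0 + ((- -2) * ((- a) + 0)))
(8) 0  =[add_zero ←]=  (0 + 0)    ⊢ (0 + ((- -2) * ((- a) + (0 + 0))))
(9) (- -2)  =[add_zero ←]=  ((- -2) + 0)    ⊢ (0 + (((- -2) + 0) * ((- a) + (0 + 0))))
(10) (- a)  =[neg_neg ←]=  (- (- (- a)))    ⊢ E2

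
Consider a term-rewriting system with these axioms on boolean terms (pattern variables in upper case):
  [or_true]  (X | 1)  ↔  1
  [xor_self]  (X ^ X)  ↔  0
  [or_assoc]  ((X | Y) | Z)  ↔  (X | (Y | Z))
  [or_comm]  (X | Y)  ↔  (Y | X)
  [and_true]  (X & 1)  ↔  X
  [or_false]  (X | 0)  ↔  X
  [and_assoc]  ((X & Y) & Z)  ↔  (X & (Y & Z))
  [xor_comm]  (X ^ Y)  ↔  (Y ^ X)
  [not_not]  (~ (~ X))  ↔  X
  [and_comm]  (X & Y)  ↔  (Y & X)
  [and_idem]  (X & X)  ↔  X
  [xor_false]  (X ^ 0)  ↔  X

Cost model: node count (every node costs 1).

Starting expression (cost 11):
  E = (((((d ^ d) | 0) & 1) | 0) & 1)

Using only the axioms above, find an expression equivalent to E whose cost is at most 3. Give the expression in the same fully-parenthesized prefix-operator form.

(1) ((d ^ d) | 0)  =[or_false →]=  (d ^ d)    ⊢ ((((d ^ d) & 1) | 0) & 1)
(2) ((((d ^ d) & 1) | 0) & 1)  =[and_true →]=  (((d ^ d) & 1) | 0)
(3) (d ^ d)  =[xor_self →]=  0    ⊢ ((0 & 1) | 0)
(4) (0 & 1)  =[and_true →]=  0    ⊢ cost 3, within 3

(0 | 0)   [cost 3]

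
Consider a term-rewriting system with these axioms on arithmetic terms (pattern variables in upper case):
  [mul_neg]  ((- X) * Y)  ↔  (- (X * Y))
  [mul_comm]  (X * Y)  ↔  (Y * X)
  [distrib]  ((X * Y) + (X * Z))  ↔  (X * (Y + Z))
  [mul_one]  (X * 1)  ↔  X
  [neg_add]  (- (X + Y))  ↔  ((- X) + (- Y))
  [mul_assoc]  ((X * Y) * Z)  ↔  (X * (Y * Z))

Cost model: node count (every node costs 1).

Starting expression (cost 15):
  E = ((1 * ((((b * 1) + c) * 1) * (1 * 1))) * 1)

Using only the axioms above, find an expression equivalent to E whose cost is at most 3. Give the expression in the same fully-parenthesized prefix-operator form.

1. [mul_one →] (b * 1)  →  b;  E = ((1 * (((b + c) * 1) * (1 * 1))) * 1)
2. [mul_one →] ((b + c) * 1)  →  (b + c);  E = ((1 * ((b + c) * (1 * 1))) * 1)
3. [mul_one →] (1 * 1)  →  1;  E = ((1 * ((b + c) * 1)) * 1)
4. [mul_comm →] ((1 * ((b + c) * 1)) * 1)  →  (1 * (1 * ((b + c) * 1)))
5. [mul_one →] ((b + c) * 1)  →  (b + c);  E = (1 * (1 * (b + c)))
6. [mul_comm →] (1 * (1 * (b + c)))  →  ((1 * (b + c)) * 1)
7. [mul_comm →] (1 * (b + c))  →  ((b + c) * 1);  E = (((b + c) * 1) * 1)
8. [mul_one →] ((b + c) * 1)  →  (b + c);  E = ((b + c) * 1)
9. [mul_one →] ((b + c) * 1)  →  (b + c);  cost 3 ≤ 3, done

(b + c)   [cost 3]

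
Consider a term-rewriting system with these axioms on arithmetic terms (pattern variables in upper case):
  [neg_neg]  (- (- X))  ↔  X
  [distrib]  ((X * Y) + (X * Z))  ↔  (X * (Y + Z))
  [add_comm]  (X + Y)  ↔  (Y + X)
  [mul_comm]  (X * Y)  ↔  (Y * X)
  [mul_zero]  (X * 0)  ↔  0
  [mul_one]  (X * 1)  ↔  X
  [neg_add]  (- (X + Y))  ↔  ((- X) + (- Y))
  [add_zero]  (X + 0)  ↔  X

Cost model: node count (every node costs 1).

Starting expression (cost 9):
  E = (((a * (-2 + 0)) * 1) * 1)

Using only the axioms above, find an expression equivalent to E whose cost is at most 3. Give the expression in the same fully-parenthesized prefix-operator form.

1. [add_zero →] (-2 + 0)  →  -2;  E = (((a * -2) * 1) * 1)
2. [mul_one →] (((a * -2) * 1) * 1)  →  ((a * -2) * 1)
3. [mul_one →] ((a * -2) * 1)  →  (a * -2);  cost 3 ≤ 3, done

(a * -2)   [cost 3]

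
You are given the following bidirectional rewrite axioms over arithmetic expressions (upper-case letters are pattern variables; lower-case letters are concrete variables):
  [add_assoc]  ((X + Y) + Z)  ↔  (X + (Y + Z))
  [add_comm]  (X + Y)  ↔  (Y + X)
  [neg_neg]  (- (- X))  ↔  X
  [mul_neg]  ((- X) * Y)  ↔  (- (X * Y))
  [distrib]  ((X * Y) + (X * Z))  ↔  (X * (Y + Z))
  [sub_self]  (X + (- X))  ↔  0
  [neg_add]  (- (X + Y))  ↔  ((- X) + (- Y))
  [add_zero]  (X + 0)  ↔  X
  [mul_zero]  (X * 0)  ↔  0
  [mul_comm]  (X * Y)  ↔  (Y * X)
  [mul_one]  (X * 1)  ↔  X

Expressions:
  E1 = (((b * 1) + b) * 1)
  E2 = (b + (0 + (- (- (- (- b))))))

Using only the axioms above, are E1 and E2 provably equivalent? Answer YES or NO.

step 1: mul_one (→) rewrites (((b * 1) + b) * 1) into ((b * 1) + b)
step 2: add_comm (→) rewrites ((b * 1) + b) into (b + (b * 1))
step 3: mul_one (→) rewrites (b * 1) into b, now (b + b)
step 4: neg_neg (←) rewrites b into (- (- b)), now (b + (- (- b)))
step 5: add_zero (←) rewrites (- (- b)) into ((- (- b)) + 0), now (b + ((- (- b)) + 0))
step 6: add_comm (→) rewrites ((- (- b)) + 0) into (0 + (- (- b))), now (b + (0 + (- (- b))))
step 7: neg_neg (←) rewrites (- b) into (- (- (- b))), which is E2

YES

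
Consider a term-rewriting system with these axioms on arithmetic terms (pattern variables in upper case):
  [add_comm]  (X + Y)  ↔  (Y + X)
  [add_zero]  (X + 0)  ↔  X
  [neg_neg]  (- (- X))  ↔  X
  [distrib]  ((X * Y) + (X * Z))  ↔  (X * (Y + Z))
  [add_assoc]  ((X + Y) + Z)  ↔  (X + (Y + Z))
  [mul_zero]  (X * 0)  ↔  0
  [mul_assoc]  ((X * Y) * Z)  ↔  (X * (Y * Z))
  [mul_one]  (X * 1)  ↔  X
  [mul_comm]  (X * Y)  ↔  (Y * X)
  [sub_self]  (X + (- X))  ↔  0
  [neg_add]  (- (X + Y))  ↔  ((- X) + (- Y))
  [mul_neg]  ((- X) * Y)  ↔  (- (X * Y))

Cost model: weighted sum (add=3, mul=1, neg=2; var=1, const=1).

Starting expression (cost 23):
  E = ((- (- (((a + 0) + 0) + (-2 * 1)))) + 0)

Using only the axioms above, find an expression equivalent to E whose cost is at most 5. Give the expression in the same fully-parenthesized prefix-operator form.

step 1: add_zero (→) rewrites ((- (- (((a + 0) + 0) + (-2 * 1)))) + 0) into (- (- (((a + 0) + 0) + (-2 * 1))))
step 2: mul_one (→) rewrites (-2 * 1) into -2, now (- (- (((a + 0) + 0) + -2)))
step 3: neg_neg (→) rewrites (- (- (((a + 0) + 0) + -2))) into (((a + 0) + 0) + -2)
step 4: add_zero (→) rewrites (a + 0) into a, now ((a + 0) + -2)
step 5: add_zero (→) rewrites (a + 0) into a, reaching cost 5 (bound 5)

(a + -2)   [cost 5]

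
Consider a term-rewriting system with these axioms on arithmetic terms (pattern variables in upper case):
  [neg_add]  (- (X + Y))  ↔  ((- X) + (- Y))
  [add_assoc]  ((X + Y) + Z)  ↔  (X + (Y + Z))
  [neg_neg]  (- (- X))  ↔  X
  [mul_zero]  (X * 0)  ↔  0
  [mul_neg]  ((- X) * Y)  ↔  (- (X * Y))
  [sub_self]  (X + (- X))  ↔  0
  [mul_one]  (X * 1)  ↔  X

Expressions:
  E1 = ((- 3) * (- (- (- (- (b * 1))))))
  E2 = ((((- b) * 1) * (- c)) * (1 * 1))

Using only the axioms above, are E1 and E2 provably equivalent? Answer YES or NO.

NO

The axioms are sound identities: if E1 ↔* E2 then E1 and E2 evaluate identically under any assignment.
Under b=1, c=0: E1 evaluates to -3, E2 to 0. Distinct ⇒ no rewrite sequence connects them.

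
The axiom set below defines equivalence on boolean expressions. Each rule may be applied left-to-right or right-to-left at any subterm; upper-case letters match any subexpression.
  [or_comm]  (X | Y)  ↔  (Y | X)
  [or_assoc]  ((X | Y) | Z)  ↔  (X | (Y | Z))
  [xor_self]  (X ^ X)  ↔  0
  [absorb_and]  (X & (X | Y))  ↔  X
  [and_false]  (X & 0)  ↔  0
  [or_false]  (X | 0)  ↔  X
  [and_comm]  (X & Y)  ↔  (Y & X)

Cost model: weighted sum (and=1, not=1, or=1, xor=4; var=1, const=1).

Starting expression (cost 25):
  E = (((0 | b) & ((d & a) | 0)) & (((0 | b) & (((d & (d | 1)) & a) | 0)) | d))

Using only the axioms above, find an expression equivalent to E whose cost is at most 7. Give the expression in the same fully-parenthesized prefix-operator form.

((0 | b) & (d & a))   [cost 7]

step 1: absorb_and (→) rewrites (d & (d | 1)) into d, now (((0 | b) & ((d & a) | 0)) & (((0 | b) & ((d & a) | 0)) | d))
step 2: absorb_and (→) rewrites (((0 | b) & ((d & a) | 0)) & (((0 | b) & ((d & a) | 0)) | d)) into ((0 | b) & ((d & a) | 0))
step 3: or_false (→) rewrites ((d & a) | 0) into (d & a), reaching cost 7 (bound 7)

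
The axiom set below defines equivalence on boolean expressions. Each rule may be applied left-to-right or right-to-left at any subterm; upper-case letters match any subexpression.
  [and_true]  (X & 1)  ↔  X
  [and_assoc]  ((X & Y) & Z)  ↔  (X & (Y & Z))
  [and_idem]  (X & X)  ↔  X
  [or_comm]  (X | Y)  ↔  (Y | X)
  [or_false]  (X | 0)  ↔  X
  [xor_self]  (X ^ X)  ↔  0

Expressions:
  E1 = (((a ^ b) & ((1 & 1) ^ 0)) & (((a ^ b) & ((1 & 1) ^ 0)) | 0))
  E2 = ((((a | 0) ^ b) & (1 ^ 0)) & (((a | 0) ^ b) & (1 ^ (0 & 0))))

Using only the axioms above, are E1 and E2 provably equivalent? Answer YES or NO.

(1) (((a ^ b) & ((1 & 1) ^ 0)) | 0)  =[or_false →]=  ((a ^ b) & ((1 & 1) ^ 0))    ⊢ (((a ^ b) & ((1 & 1) ^ 0)) & ((a ^ b) & ((1 & 1) ^ 0)))
(2) (((a ^ b) & ((1 & 1) ^ 0)) & ((a ^ b) & ((1 & 1) ^ 0)))  =[and_idem →]=  ((a ^ b) & ((1 & 1) ^ 0))
(3) (1 & 1)  =[and_idem →]=  1    ⊢ ((a ^ b) & (1 ^ 0))
(4) a  =[or_false ←]=  (a | 0)    ⊢ (((a | 0) ^ b) & (1 ^ 0))
(5) (((a | 0) ^ b) & (1 ^ 0))  =[and_idem ←]=  ((((a | 0) ^ b) & (1 ^ 0)) & (((a | 0) ^ b) & (1 ^ 0)))
(6) 0  =[and_idem ←]=  (0 & 0)    ⊢ E2

YES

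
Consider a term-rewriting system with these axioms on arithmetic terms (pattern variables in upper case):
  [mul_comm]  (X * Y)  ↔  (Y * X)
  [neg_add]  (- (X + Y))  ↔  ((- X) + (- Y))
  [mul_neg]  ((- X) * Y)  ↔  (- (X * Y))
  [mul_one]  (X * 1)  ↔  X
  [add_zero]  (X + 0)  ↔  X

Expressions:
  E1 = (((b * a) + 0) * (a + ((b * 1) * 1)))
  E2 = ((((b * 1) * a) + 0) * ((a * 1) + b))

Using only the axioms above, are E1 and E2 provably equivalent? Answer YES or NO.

step 1: mul_one (→) rewrites (b * 1) into b, now (((b * a) + 0) * (a + (b * 1)))
step 2: mul_one (→) rewrites (b * 1) into b, now (((b * a) + 0) * (a + b))
step 3: add_zero (→) rewrites ((b * a) + 0) into (b * a), now ((b * a) * (a + b))
step 4: mul_one (←) rewrites b into (b * 1), now (((b * 1) * a) * (a + b))
step 5: add_zero (←) rewrites ((b * 1) * a) into (((b * 1) * a) + 0), now ((((b * 1) * a) + 0) * (a + b))
step 6: mul_one (←) rewrites a into (a * 1), which is E2

YES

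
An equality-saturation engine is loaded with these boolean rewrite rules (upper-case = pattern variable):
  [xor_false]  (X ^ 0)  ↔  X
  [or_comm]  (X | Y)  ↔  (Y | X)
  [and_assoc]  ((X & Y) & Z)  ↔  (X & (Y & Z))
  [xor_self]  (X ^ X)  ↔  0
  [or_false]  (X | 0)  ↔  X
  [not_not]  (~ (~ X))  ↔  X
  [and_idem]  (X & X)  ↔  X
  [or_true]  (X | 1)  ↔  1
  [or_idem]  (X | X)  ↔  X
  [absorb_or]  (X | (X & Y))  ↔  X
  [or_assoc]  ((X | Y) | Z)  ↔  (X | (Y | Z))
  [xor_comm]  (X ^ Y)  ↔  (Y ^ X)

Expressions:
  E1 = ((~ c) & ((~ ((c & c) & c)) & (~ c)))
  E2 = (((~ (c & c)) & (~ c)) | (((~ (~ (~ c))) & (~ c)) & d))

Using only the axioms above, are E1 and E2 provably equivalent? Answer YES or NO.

(1) (c & c)  =[and_idem →]=  c    ⊢ ((~ c) & ((~ (c & c)) & (~ c)))
(2) (c & c)  =[and_idem →]=  c    ⊢ ((~ c) & ((~ c) & (~ c)))
(3) ((~ c) & (~ c))  =[and_idem →]=  (~ c)    ⊢ ((~ c) & (~ c))
(4) ((~ c) & (~ c))  =[absorb_or ←]=  (((~ c) & (~ c)) | (((~ c) & (~ c)) & d))
(5) c  =[and_idem ←]=  (c & c)    ⊢ (((~ (c & c)) & (~ c)) | (((~ c) & (~ c)) & d))
(6) (~ c)  =[not_not ←]=  (~ (~ (~ c)))    ⊢ E2

YES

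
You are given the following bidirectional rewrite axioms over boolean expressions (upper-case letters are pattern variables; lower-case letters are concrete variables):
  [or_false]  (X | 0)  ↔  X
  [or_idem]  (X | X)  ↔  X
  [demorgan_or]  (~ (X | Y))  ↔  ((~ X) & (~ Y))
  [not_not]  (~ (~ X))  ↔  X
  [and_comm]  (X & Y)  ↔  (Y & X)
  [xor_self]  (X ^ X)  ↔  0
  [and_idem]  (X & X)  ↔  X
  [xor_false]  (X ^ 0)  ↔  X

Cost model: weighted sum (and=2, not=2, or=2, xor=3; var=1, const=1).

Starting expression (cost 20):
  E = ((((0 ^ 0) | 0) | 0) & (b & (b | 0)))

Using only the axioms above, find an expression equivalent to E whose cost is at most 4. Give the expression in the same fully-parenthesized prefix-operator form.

step 1: xor_self (→) rewrites (0 ^ 0) into 0, now (((0 | 0) | 0) & (b & (b | 0)))
step 2: or_false (→) rewrites (b | 0) into b, now (((0 | 0) | 0) & (b & b))
step 3: or_idem (→) rewrites (0 | 0) into 0, now ((0 | 0) & (b & b))
step 4: or_false (→) rewrites (0 | 0) into 0, now (0 & (b & b))
step 5: and_idem (→) rewrites (b & b) into b, reaching cost 4 (bound 4)

(0 & b)   [cost 4]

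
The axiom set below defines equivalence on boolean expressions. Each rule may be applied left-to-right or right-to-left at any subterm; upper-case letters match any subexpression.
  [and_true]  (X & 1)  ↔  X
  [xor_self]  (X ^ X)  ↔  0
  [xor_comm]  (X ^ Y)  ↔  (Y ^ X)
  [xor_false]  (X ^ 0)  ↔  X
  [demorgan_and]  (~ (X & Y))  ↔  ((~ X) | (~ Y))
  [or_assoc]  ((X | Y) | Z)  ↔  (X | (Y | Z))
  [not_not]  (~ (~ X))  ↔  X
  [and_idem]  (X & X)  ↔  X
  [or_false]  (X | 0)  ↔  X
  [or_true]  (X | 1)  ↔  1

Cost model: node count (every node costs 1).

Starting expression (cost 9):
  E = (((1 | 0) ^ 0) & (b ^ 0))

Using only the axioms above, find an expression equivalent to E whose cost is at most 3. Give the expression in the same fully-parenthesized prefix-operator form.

step 1: xor_false (→) rewrites ((1 | 0) ^ 0) into (1 | 0), now ((1 | 0) & (b ^ 0))
step 2: or_false (→) rewrites (1 | 0) into 1, now (1 & (b ^ 0))
step 3: xor_false (→) rewrites (b ^ 0) into b, reaching cost 3 (bound 3)

(1 & b)   [cost 3]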